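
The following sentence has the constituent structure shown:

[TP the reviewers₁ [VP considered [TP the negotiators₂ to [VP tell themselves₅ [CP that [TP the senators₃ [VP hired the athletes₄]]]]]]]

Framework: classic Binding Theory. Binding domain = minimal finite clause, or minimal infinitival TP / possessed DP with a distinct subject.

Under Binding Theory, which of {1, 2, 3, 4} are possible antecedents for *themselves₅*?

{2}

*themselves* is an anaphor, so Principle A applies: it must be bound in its binding domain.
Binding domain of *themselves₅*: the embedded TP, whose subject is the negotiators₂.
*the reviewers₁* c-commands the anaphor but is outside its binding domain → cannot satisfy Principle A.
*the negotiators₂* c-commands the anaphor within its binding domain → licit binder.
*the senators₃* does not c-command the anaphor → cannot bind it.
*the athletes₄* does not c-command the anaphor → cannot bind it.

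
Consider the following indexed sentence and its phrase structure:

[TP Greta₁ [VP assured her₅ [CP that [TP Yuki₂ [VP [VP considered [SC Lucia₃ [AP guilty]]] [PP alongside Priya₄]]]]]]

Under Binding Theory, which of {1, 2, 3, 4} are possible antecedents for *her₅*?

*her* is a pronoun, so Principle B applies: it must be free in its binding domain.
Binding domain of *her₅*: the matrix TP, whose subject is Greta₁.
*Greta₁* c-commands the pronoun within its binding domain → coindexation would violate Principle B.
*Yuki₂*: the pronoun c-commands this R-expression → coindexation would violate Principle C on *Yuki₂*.
*Lucia₃*: the pronoun c-commands this R-expression → coindexation would violate Principle C on *Lucia₃*.
*Priya₄*: the pronoun c-commands this R-expression → coindexation would violate Principle C on *Priya₄*.

none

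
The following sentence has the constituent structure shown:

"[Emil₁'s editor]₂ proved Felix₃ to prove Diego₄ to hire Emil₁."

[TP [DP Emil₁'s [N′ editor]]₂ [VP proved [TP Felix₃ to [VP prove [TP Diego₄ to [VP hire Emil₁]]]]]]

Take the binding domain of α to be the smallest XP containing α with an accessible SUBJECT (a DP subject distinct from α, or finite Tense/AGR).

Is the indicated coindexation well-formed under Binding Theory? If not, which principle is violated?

grammatical

The two coindexed NPs are *Emil₁* and *Emil₁*.
*Emil₁* is an R-expression; no coindexed NP c-commands it, so Principle C holds.
*Emil₁* is an R-expression; *Emil₁* does not c-command it, and no other NP shares its index, so Principle C is satisfied.
All principles are respected.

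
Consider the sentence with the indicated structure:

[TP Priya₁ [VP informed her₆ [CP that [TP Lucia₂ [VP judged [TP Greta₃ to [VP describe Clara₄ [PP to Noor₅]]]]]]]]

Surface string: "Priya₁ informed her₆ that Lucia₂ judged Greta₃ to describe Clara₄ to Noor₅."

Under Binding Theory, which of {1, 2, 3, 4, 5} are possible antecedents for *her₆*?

none

*her* is a pronoun, so Principle B applies: it must be free in its binding domain.
Binding domain of *her₆*: the matrix TP, whose subject is Priya₁.
*Priya₁* c-commands the pronoun within its binding domain → coindexation would violate Principle B.
*Lucia₂*: the pronoun c-commands this R-expression → coindexation would violate Principle C on *Lucia₂*.
*Greta₃*: the pronoun c-commands this R-expression → coindexation would violate Principle C on *Greta₃*.
*Clara₄*: the pronoun c-commands this R-expression → coindexation would violate Principle C on *Clara₄*.
*Noor₅*: the pronoun c-commands this R-expression → coindexation would violate Principle C on *Noor₅*.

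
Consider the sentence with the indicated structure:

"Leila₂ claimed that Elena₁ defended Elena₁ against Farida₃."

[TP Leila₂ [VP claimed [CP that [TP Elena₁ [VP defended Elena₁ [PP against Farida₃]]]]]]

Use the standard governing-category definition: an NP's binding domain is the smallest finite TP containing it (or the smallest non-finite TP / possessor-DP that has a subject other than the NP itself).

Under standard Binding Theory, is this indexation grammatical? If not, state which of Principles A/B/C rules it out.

Principle C

The two coindexed NPs are *Elena₁* (the lower occurrence) and *Elena₁* (the higher occurrence).
*Elena₁* (the lower occurrence) is an R-expression. Principle C requires it to be free everywhere.
*Elena₁* (the higher occurrence) c-commands it and carries the same index.
The R-expression is bound → Principle C violation.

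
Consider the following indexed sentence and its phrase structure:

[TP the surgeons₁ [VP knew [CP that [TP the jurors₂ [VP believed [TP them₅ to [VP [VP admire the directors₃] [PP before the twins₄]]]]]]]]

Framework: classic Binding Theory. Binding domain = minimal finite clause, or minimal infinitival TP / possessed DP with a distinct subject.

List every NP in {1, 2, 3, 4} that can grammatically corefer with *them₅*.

{1}

*them* is a pronoun, so Principle B applies: it must be free in its binding domain.
Binding domain of *them₅*: the embedded TP, whose subject is the jurors₂.
*the surgeons₁* c-commands the pronoun but from outside its binding domain, and is not c-commanded by it → coindexation permitted.
*the jurors₂* c-commands the pronoun within its binding domain → coindexation would violate Principle B.
*the directors₃*: the pronoun c-commands this R-expression → coindexation would violate Principle C on *the directors₃*.
*the twins₄*: the pronoun c-commands this R-expression → coindexation would violate Principle C on *the twins₄*.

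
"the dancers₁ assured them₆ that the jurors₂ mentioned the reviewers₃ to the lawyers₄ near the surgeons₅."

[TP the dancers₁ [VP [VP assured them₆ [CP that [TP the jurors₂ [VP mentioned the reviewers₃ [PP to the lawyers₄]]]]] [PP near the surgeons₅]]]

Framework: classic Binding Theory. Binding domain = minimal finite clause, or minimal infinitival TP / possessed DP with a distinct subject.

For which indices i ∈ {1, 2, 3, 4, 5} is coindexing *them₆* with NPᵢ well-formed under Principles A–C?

{5}

*them* is a pronoun, so Principle B applies: it must be free in its binding domain.
Binding domain of *them₆*: the matrix TP, whose subject is the dancers₁.
*the dancers₁* c-commands the pronoun within its binding domain → coindexation would violate Principle B.
*the jurors₂*: the pronoun c-commands this R-expression → coindexation would violate Principle C on *the jurors₂*.
*the reviewers₃*: the pronoun c-commands this R-expression → coindexation would violate Principle C on *the reviewers₃*.
*the lawyers₄*: the pronoun c-commands this R-expression → coindexation would violate Principle C on *the lawyers₄*.
*the surgeons₅* and the pronoun do not c-command one another → neither Principle B nor Principle C is at stake; coindexation permitted.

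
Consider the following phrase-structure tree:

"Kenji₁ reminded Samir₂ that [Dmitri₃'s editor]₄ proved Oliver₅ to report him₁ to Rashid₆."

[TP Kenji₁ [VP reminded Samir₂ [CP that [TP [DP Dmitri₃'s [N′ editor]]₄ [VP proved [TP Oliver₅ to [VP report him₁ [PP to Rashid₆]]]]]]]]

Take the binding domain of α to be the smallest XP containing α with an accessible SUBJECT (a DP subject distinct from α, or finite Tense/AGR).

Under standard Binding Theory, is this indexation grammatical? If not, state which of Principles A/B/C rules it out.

The two coindexed NPs are *Kenji₁* and *him₁*.
*him₁* is a pronoun; its binding domain is the embedded TP, whose subject is Oliver₅. Within that domain it is c-commanded only by *Oliver₅*, which carries a different index — the pronoun is free locally, so Principle B holds.
*Kenji₁* is an R-expression; *him₁* does not c-command it, and no other NP shares its index, so Principle C is satisfied.
All principles are respected.

grammatical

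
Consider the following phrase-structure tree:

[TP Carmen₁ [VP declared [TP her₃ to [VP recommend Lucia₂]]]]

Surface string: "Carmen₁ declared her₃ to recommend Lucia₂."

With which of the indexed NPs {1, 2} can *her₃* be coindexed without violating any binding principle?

none

*her* is a pronoun, so Principle B applies: it must be free in its binding domain.
Binding domain of *her₃*: the matrix TP, whose subject is Carmen₁.
*Carmen₁* c-commands the pronoun within its binding domain → coindexation would violate Principle B.
*Lucia₂*: the pronoun c-commands this R-expression → coindexation would violate Principle C on *Lucia₂*.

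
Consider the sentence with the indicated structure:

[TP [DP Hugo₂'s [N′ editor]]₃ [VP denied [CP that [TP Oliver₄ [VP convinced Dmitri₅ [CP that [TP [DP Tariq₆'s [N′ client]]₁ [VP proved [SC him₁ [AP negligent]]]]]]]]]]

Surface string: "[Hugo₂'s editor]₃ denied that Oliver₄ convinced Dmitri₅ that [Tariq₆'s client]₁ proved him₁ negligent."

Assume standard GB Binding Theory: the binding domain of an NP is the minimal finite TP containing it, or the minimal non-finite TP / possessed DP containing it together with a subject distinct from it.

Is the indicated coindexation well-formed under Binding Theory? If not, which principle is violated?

The two coindexed NPs are *[Tariq₆'s client]₁* and *him₁*.
*him₁* is a pronoun. Its binding domain is the embedded TP, whose subject is [Tariq₆'s client]₁.
*[Tariq₆'s client]₁* c-commands it within that domain and carries the same index.
The pronoun is locally bound → Principle B violation.

Principle B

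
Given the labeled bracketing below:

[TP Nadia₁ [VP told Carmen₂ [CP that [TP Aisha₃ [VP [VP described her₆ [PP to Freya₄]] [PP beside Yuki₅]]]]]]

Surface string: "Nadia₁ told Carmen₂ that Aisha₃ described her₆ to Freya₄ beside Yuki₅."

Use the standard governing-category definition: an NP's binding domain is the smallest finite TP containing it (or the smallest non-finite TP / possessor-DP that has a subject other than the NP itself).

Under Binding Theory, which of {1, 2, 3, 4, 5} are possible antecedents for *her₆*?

*her* is a pronoun, so Principle B applies: it must be free in its binding domain.
Binding domain of *her₆*: the embedded TP, whose subject is Aisha₃.
*Nadia₁* c-commands the pronoun but from outside its binding domain, and is not c-commanded by it → coindexation permitted.
*Carmen₂* c-commands the pronoun but from outside its binding domain, and is not c-commanded by it → coindexation permitted.
*Aisha₃* c-commands the pronoun within its binding domain → coindexation would violate Principle B.
*Freya₄*: the pronoun c-commands this R-expression → coindexation would violate Principle C on *Freya₄*.
*Yuki₅* and the pronoun do not c-command one another → neither Principle B nor Principle C is at stake; coindexation permitted.

{1, 2, 5}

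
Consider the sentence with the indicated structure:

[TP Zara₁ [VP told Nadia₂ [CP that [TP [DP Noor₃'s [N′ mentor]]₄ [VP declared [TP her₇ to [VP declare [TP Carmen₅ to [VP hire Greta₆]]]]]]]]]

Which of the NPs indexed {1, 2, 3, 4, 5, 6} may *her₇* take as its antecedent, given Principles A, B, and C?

{1, 2, 3}

*her* is a pronoun, so Principle B applies: it must be free in its binding domain.
Binding domain of *her₇*: the embedded TP, whose subject is [Noor₃'s mentor]₄.
*Zara₁* c-commands the pronoun but from outside its binding domain, and is not c-commanded by it → coindexation permitted.
*Nadia₂* c-commands the pronoun but from outside its binding domain, and is not c-commanded by it → coindexation permitted.
*Noor₃* and the pronoun do not c-command one another → neither Principle B nor Principle C is at stake; coindexation permitted.
*[Noor₃'s mentor]₄* c-commands the pronoun within its binding domain → coindexation would violate Principle B.
*Carmen₅*: the pronoun c-commands this R-expression → coindexation would violate Principle C on *Carmen₅*.
*Greta₆*: the pronoun c-commands this R-expression → coindexation would violate Principle C on *Greta₆*.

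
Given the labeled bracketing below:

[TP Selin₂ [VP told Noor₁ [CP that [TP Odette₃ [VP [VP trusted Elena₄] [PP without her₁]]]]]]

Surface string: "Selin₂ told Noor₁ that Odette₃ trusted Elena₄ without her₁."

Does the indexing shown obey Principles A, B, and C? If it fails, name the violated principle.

grammatical

The two coindexed NPs are *Noor₁* and *her₁*.
*her₁* is a pronoun; its binding domain is the embedded TP, whose subject is Odette₃. Within that domain it is c-commanded only by *Odette₃*, which carries a different index — the pronoun is free locally, so Principle B holds.
*Noor₁* is an R-expression; *her₁* does not c-command it, and no other NP shares its index, so Principle C is satisfied.
All principles are respected.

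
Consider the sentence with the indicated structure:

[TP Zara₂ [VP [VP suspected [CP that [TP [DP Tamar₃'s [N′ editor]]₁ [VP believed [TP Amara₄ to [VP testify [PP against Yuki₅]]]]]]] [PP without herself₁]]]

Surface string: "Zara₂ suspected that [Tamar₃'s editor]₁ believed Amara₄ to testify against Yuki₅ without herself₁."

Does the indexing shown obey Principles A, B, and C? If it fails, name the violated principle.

The two coindexed NPs are *[Tamar₃'s editor]₁* and *herself₁*.
*herself₁* is an anaphor. Principle A requires it to be bound within its binding domain — the matrix TP, whose subject is Zara₂.
Within that domain it is c-commanded by *Zara₂*, which does not share its index.
*[Tamar₃'s editor]₁* does not c-command the anaphor at all.
The anaphor is unbound in its domain → Principle A violation.

Principle A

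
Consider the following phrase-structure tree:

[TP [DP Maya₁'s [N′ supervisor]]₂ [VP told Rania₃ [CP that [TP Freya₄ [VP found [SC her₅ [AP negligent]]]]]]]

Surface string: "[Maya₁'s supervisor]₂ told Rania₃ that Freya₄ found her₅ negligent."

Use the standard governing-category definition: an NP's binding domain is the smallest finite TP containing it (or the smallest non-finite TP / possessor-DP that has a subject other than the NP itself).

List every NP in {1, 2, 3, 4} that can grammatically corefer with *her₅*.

*her* is a pronoun, so Principle B applies: it must be free in its binding domain.
Binding domain of *her₅*: the embedded TP, whose subject is Freya₄.
*Maya₁* and the pronoun do not c-command one another → neither Principle B nor Principle C is at stake; coindexation permitted.
*[Maya₁'s supervisor]₂* c-commands the pronoun but from outside its binding domain, and is not c-commanded by it → coindexation permitted.
*Rania₃* c-commands the pronoun but from outside its binding domain, and is not c-commanded by it → coindexation permitted.
*Freya₄* c-commands the pronoun within its binding domain → coindexation would violate Principle B.

{1, 2, 3}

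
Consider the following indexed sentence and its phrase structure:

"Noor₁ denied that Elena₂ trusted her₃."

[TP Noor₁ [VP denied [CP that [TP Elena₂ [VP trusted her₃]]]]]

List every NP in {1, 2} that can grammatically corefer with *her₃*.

*her* is a pronoun, so Principle B applies: it must be free in its binding domain.
Binding domain of *her₃*: the embedded TP, whose subject is Elena₂.
*Noor₁* c-commands the pronoun but from outside its binding domain, and is not c-commanded by it → coindexation permitted.
*Elena₂* c-commands the pronoun within its binding domain → coindexation would violate Principle B.

{1}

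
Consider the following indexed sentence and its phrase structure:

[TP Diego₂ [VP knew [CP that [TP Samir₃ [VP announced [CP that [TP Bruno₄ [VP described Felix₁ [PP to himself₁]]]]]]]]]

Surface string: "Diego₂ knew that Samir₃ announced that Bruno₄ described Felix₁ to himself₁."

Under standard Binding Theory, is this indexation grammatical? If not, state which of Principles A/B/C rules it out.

grammatical

The two coindexed NPs are *Felix₁* and *himself₁*.
*himself₁* is an anaphor; its binding domain is the embedded TP, whose subject is Bruno₄. *Felix₁* c-commands it within that domain and shares its index, so Principle A is satisfied.
*Felix₁* is an R-expression; *himself₁* does not c-command it, and no other NP shares its index, so Principle C is satisfied.
All principles are respected.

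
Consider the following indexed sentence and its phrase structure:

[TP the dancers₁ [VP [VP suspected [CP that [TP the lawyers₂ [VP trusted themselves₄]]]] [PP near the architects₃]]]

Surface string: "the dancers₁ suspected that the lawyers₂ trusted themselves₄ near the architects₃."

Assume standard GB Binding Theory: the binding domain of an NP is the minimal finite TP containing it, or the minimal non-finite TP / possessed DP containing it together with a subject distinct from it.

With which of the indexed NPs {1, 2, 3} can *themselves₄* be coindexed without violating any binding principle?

{2}

*themselves* is an anaphor, so Principle A applies: it must be bound in its binding domain.
Binding domain of *themselves₄*: the embedded TP, whose subject is the lawyers₂.
*the dancers₁* c-commands the anaphor but is outside its binding domain → cannot satisfy Principle A.
*the lawyers₂* c-commands the anaphor within its binding domain → licit binder.
*the architects₃* does not c-command the anaphor → cannot bind it.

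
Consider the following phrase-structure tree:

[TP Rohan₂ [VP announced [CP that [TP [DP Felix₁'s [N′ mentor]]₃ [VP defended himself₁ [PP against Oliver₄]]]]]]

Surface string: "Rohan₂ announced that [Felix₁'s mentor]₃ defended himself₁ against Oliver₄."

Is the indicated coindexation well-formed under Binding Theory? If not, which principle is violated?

Principle A

The two coindexed NPs are *Felix₁* and *himself₁*.
*himself₁* is an anaphor. Principle A requires it to be bound within its binding domain — the embedded TP, whose subject is [Felix₁'s mentor]₃.
Within that domain it is c-commanded by *[Felix₁'s mentor]₃*, which does not share its index.
*Felix₁* does not c-command the anaphor at all.
The anaphor is unbound in its domain → Principle A violation.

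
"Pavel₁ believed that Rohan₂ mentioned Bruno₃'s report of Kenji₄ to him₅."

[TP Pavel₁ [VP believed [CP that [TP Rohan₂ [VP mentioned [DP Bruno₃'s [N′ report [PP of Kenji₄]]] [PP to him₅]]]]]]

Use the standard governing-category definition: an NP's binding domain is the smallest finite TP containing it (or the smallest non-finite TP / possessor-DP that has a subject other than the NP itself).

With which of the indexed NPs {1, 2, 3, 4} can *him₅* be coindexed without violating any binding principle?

*him* is a pronoun, so Principle B applies: it must be free in its binding domain.
Binding domain of *him₅*: the embedded TP, whose subject is Rohan₂.
*Pavel₁* c-commands the pronoun but from outside its binding domain, and is not c-commanded by it → coindexation permitted.
*Rohan₂* c-commands the pronoun within its binding domain → coindexation would violate Principle B.
*Bruno₃* and the pronoun do not c-command one another → neither Principle B nor Principle C is at stake; coindexation permitted.
*Kenji₄* and the pronoun do not c-command one another → neither Principle B nor Principle C is at stake; coindexation permitted.

{1, 3, 4}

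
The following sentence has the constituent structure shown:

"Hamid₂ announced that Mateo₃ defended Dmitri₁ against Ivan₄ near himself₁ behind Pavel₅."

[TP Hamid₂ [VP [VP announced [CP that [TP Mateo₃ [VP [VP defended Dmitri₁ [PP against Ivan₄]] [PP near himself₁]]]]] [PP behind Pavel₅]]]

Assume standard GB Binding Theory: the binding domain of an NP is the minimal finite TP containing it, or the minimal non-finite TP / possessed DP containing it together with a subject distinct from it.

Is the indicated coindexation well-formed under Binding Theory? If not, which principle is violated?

The two coindexed NPs are *Dmitri₁* and *himself₁*.
*himself₁* is an anaphor. Principle A requires it to be bound within its binding domain — the embedded TP, whose subject is Mateo₃.
Within that domain it is c-commanded by *Mateo₃*, which does not share its index.
*Dmitri₁* does not c-command the anaphor at all.
The anaphor is unbound in its domain → Principle A violation.

Principle A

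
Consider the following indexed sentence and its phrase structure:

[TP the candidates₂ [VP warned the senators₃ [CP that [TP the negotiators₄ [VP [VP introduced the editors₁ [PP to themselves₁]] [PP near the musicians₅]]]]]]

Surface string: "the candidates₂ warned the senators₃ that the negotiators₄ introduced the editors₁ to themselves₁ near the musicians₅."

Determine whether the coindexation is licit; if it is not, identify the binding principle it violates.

The two coindexed NPs are *the editors₁* and *themselves₁*.
*themselves₁* is an anaphor; its binding domain is the embedded TP, whose subject is the negotiators₄. *the editors₁* c-commands it within that domain and shares its index, so Principle A is satisfied.
*the editors₁* is an R-expression; *themselves₁* does not c-command it, and no other NP shares its index, so Principle C is satisfied.
All principles are respected.

grammatical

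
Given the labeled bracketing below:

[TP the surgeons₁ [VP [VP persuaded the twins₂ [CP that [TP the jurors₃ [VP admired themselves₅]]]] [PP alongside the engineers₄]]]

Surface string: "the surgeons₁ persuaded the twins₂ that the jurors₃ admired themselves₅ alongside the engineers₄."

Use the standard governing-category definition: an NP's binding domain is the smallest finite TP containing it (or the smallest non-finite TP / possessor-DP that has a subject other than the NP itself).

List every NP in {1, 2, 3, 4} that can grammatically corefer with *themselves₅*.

{3}

*themselves* is an anaphor, so Principle A applies: it must be bound in its binding domain.
Binding domain of *themselves₅*: the embedded TP, whose subject is the jurors₃.
*the surgeons₁* c-commands the anaphor but is outside its binding domain → cannot satisfy Principle A.
*the twins₂* c-commands the anaphor but is outside its binding domain → cannot satisfy Principle A.
*the jurors₃* c-commands the anaphor within its binding domain → licit binder.
*the engineers₄* does not c-command the anaphor → cannot bind it.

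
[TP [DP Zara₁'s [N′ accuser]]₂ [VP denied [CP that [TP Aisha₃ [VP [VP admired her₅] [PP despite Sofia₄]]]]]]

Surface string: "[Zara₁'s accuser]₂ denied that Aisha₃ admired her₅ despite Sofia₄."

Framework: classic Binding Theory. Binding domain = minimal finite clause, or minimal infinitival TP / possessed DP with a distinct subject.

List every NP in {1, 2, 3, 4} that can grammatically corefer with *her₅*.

{1, 2, 4}

*her* is a pronoun, so Principle B applies: it must be free in its binding domain.
Binding domain of *her₅*: the embedded TP, whose subject is Aisha₃.
*Zara₁* and the pronoun do not c-command one another → neither Principle B nor Principle C is at stake; coindexation permitted.
*[Zara₁'s accuser]₂* c-commands the pronoun but from outside its binding domain, and is not c-commanded by it → coindexation permitted.
*Aisha₃* c-commands the pronoun within its binding domain → coindexation would violate Principle B.
*Sofia₄* and the pronoun do not c-command one another → neither Principle B nor Principle C is at stake; coindexation permitted.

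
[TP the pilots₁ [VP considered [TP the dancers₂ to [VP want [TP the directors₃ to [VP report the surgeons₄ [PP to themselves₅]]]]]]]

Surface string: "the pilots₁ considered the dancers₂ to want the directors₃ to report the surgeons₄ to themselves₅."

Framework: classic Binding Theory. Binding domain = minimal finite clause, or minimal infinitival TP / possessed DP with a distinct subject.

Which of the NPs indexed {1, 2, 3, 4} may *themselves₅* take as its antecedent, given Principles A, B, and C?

*themselves* is an anaphor, so Principle A applies: it must be bound in its binding domain.
Binding domain of *themselves₅*: the embedded TP, whose subject is the directors₃.
*the pilots₁* c-commands the anaphor but is outside its binding domain → cannot satisfy Principle A.
*the dancers₂* c-commands the anaphor but is outside its binding domain → cannot satisfy Principle A.
*the directors₃* c-commands the anaphor within its binding domain → licit binder.
*the surgeons₄* c-commands the anaphor within its binding domain → licit binder.

{3, 4}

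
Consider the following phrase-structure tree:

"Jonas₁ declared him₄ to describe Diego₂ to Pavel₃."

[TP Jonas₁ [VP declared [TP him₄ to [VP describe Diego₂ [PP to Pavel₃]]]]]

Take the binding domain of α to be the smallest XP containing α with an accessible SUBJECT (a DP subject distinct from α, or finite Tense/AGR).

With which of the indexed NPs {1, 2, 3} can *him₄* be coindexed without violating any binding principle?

*him* is a pronoun, so Principle B applies: it must be free in its binding domain.
Binding domain of *him₄*: the matrix TP, whose subject is Jonas₁.
*Jonas₁* c-commands the pronoun within its binding domain → coindexation would violate Principle B.
*Diego₂*: the pronoun c-commands this R-expression → coindexation would violate Principle C on *Diego₂*.
*Pavel₃*: the pronoun c-commands this R-expression → coindexation would violate Principle C on *Pavel₃*.

none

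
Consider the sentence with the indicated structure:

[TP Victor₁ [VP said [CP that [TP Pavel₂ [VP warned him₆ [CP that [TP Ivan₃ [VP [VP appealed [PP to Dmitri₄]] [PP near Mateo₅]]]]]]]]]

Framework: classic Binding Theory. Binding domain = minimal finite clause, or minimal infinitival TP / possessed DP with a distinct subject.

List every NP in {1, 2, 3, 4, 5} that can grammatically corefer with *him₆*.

{1}

*him* is a pronoun, so Principle B applies: it must be free in its binding domain.
Binding domain of *him₆*: the embedded TP, whose subject is Pavel₂.
*Victor₁* c-commands the pronoun but from outside its binding domain, and is not c-commanded by it → coindexation permitted.
*Pavel₂* c-commands the pronoun within its binding domain → coindexation would violate Principle B.
*Ivan₃*: the pronoun c-commands this R-expression → coindexation would violate Principle C on *Ivan₃*.
*Dmitri₄*: the pronoun c-commands this R-expression → coindexation would violate Principle C on *Dmitri₄*.
*Mateo₅*: the pronoun c-commands this R-expression → coindexation would violate Principle C on *Mateo₅*.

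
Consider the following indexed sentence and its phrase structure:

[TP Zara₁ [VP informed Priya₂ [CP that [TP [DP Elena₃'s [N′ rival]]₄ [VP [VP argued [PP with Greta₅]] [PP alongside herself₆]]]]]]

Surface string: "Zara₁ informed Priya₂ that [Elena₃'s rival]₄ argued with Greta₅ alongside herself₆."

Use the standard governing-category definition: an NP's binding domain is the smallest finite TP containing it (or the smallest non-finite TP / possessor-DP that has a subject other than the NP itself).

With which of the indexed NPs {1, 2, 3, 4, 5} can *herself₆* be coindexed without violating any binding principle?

{4}

*herself* is an anaphor, so Principle A applies: it must be bound in its binding domain.
Binding domain of *herself₆*: the embedded TP, whose subject is [Elena₃'s rival]₄.
*Zara₁* c-commands the anaphor but is outside its binding domain → cannot satisfy Principle A.
*Priya₂* c-commands the anaphor but is outside its binding domain → cannot satisfy Principle A.
*Elena₃* does not c-command the anaphor → cannot bind it.
*[Elena₃'s rival]₄* c-commands the anaphor within its binding domain → licit binder.
*Greta₅* does not c-command the anaphor → cannot bind it.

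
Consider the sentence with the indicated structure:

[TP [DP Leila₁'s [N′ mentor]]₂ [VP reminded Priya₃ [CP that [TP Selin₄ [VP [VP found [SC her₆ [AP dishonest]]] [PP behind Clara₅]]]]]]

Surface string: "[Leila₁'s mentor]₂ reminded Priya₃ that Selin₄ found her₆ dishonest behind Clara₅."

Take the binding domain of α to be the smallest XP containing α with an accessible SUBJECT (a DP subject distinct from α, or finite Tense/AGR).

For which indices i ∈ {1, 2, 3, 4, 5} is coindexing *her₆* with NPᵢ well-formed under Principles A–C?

{1, 2, 3, 5}

*her* is a pronoun, so Principle B applies: it must be free in its binding domain.
Binding domain of *her₆*: the embedded TP, whose subject is Selin₄.
*Leila₁* and the pronoun do not c-command one another → neither Principle B nor Principle C is at stake; coindexation permitted.
*[Leila₁'s mentor]₂* c-commands the pronoun but from outside its binding domain, and is not c-commanded by it → coindexation permitted.
*Priya₃* c-commands the pronoun but from outside its binding domain, and is not c-commanded by it → coindexation permitted.
*Selin₄* c-commands the pronoun within its binding domain → coindexation would violate Principle B.
*Clara₅* and the pronoun do not c-command one another → neither Principle B nor Principle C is at stake; coindexation permitted.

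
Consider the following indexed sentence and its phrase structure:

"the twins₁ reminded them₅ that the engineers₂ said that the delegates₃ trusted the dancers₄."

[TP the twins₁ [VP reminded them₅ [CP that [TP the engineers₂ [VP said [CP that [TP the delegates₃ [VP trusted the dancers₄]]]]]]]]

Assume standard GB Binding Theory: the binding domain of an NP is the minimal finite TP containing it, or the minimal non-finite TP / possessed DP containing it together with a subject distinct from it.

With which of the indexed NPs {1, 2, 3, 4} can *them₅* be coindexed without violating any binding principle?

none

*them* is a pronoun, so Principle B applies: it must be free in its binding domain.
Binding domain of *them₅*: the matrix TP, whose subject is the twins₁.
*the twins₁* c-commands the pronoun within its binding domain → coindexation would violate Principle B.
*the engineers₂*: the pronoun c-commands this R-expression → coindexation would violate Principle C on *the engineers₂*.
*the delegates₃*: the pronoun c-commands this R-expression → coindexation would violate Principle C on *the delegates₃*.
*the dancers₄*: the pronoun c-commands this R-expression → coindexation would violate Principle C on *the dancers₄*.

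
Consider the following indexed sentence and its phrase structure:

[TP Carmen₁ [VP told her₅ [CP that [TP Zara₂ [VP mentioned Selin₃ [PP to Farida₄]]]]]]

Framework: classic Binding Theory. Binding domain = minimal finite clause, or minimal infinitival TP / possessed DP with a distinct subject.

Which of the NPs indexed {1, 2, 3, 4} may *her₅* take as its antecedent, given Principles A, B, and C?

none

*her* is a pronoun, so Principle B applies: it must be free in its binding domain.
Binding domain of *her₅*: the matrix TP, whose subject is Carmen₁.
*Carmen₁* c-commands the pronoun within its binding domain → coindexation would violate Principle B.
*Zara₂*: the pronoun c-commands this R-expression → coindexation would violate Principle C on *Zara₂*.
*Selin₃*: the pronoun c-commands this R-expression → coindexation would violate Principle C on *Selin₃*.
*Farida₄*: the pronoun c-commands this R-expression → coindexation would violate Principle C on *Farida₄*.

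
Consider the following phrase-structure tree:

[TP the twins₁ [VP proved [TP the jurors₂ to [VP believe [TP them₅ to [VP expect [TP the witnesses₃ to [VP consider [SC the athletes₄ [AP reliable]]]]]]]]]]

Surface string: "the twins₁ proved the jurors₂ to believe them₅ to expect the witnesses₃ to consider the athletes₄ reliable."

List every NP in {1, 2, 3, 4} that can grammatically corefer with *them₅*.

{1}

*them* is a pronoun, so Principle B applies: it must be free in its binding domain.
Binding domain of *them₅*: the embedded TP, whose subject is the jurors₂.
*the twins₁* c-commands the pronoun but from outside its binding domain, and is not c-commanded by it → coindexation permitted.
*the jurors₂* c-commands the pronoun within its binding domain → coindexation would violate Principle B.
*the witnesses₃*: the pronoun c-commands this R-expression → coindexation would violate Principle C on *the witnesses₃*.
*the athletes₄*: the pronoun c-commands this R-expression → coindexation would violate Principle C on *the athletes₄*.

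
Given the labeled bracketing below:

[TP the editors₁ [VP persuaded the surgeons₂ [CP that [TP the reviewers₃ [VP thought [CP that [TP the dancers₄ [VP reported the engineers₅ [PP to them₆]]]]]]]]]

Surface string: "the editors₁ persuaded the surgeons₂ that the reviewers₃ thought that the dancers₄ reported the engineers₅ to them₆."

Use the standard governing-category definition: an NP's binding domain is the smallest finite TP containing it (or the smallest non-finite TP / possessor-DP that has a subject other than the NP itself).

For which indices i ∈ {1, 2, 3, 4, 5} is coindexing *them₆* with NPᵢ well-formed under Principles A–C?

{1, 2, 3}

*them* is a pronoun, so Principle B applies: it must be free in its binding domain.
Binding domain of *them₆*: the embedded TP, whose subject is the dancers₄.
*the editors₁* c-commands the pronoun but from outside its binding domain, and is not c-commanded by it → coindexation permitted.
*the surgeons₂* c-commands the pronoun but from outside its binding domain, and is not c-commanded by it → coindexation permitted.
*the reviewers₃* c-commands the pronoun but from outside its binding domain, and is not c-commanded by it → coindexation permitted.
*the dancers₄* c-commands the pronoun within its binding domain → coindexation would violate Principle B.
*the engineers₅* c-commands the pronoun within its binding domain → coindexation would violate Principle B.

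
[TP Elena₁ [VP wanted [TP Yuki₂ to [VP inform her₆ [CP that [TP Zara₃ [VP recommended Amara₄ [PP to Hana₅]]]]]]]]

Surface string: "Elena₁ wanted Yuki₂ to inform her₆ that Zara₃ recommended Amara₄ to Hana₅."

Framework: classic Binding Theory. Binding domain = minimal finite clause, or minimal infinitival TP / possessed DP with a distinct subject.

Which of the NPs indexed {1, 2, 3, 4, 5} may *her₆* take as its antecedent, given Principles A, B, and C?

*her* is a pronoun, so Principle B applies: it must be free in its binding domain.
Binding domain of *her₆*: the embedded TP, whose subject is Yuki₂.
*Elena₁* c-commands the pronoun but from outside its binding domain, and is not c-commanded by it → coindexation permitted.
*Yuki₂* c-commands the pronoun within its binding domain → coindexation would violate Principle B.
*Zara₃*: the pronoun c-commands this R-expression → coindexation would violate Principle C on *Zara₃*.
*Amara₄*: the pronoun c-commands this R-expression → coindexation would violate Principle C on *Amara₄*.
*Hana₅*: the pronoun c-commands this R-expression → coindexation would violate Principle C on *Hana₅*.

{1}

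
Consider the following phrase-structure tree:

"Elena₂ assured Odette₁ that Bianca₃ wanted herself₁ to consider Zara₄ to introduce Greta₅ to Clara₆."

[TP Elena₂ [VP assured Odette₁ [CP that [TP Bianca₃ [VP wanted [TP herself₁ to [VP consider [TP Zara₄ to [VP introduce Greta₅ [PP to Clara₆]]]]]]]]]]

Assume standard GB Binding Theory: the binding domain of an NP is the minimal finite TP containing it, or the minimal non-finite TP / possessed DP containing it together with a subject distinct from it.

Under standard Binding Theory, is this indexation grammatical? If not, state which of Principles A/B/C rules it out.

Principle A

The two coindexed NPs are *Odette₁* and *herself₁*.
*herself₁* is an anaphor. Principle A requires it to be bound within its binding domain — the embedded TP, whose subject is Bianca₃.
Within that domain it is c-commanded by *Bianca₃*, which does not share its index.
*Odette₁* does c-command the anaphor, but from outside its binding domain.
The anaphor is unbound in its domain → Principle A violation.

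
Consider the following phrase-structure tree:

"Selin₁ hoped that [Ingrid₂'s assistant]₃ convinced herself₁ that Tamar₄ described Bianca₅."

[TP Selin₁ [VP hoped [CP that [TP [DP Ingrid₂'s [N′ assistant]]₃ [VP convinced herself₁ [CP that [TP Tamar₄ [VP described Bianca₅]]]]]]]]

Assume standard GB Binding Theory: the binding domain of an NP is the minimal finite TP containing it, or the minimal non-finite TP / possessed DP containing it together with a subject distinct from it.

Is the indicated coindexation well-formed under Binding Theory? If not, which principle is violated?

The two coindexed NPs are *Selin₁* and *herself₁*.
*herself₁* is an anaphor. Principle A requires it to be bound within its binding domain — the embedded TP, whose subject is [Ingrid₂'s assistant]₃.
Within that domain it is c-commanded by *[Ingrid₂'s assistant]₃*, which does not share its index.
*Selin₁* does c-command the anaphor, but from outside its binding domain.
The anaphor is unbound in its domain → Principle A violation.

Principle A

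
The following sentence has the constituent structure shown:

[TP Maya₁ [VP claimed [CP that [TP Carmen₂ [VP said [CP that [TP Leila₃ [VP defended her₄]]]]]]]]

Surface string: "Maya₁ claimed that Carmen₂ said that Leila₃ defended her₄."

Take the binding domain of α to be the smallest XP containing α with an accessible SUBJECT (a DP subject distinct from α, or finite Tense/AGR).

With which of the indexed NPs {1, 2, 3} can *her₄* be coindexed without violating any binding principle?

*her* is a pronoun, so Principle B applies: it must be free in its binding domain.
Binding domain of *her₄*: the embedded TP, whose subject is Leila₃.
*Maya₁* c-commands the pronoun but from outside its binding domain, and is not c-commanded by it → coindexation permitted.
*Carmen₂* c-commands the pronoun but from outside its binding domain, and is not c-commanded by it → coindexation permitted.
*Leila₃* c-commands the pronoun within its binding domain → coindexation would violate Principle B.

{1, 2}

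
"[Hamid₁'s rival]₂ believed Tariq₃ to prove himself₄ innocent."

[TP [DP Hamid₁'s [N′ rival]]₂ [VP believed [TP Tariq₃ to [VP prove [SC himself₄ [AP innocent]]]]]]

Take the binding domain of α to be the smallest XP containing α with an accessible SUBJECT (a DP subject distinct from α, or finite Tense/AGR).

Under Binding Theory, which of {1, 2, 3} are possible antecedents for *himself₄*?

{3}

*himself* is an anaphor, so Principle A applies: it must be bound in its binding domain.
Binding domain of *himself₄*: the embedded TP, whose subject is Tariq₃.
*Hamid₁* does not c-command the anaphor → cannot bind it.
*[Hamid₁'s rival]₂* c-commands the anaphor but is outside its binding domain → cannot satisfy Principle A.
*Tariq₃* c-commands the anaphor within its binding domain → licit binder.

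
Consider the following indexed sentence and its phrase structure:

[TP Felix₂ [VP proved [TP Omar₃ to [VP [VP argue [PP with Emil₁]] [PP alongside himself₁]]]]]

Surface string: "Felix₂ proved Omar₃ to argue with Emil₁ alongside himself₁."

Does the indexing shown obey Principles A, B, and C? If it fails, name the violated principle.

The two coindexed NPs are *Emil₁* and *himself₁*.
*himself₁* is an anaphor. Principle A requires it to be bound within its binding domain — the embedded TP, whose subject is Omar₃.
Within that domain it is c-commanded by *Omar₃*, which does not share its index.
*Emil₁* does not c-command the anaphor at all.
The anaphor is unbound in its domain → Principle A violation.

Principle A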